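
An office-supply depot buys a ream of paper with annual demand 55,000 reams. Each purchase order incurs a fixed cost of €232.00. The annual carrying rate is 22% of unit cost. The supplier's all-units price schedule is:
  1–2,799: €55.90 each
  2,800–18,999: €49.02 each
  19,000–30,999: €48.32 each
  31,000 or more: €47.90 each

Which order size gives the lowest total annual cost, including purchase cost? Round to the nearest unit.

Q* ≈ 2,800 reams

Holding cost per unit per year at price C is H = 0.22·C.
Candidates are each tier's EOQ (if it falls in that tier) and each price-break quantity.
EOQ at €55.90 = 1440.5 (feasible in tier 1): TC = 55,000×€55.90 + (55,000/1440.5)×232 + (1440.5/2)×0.22×€55.90 = €3,092,215.67.
EOQ at €49.02 = 1538.3 < 2800, so use break Q=2800: TC = 55,000×€49.02 + (55,000/2800.0)×232 + (2800.0/2)×0.22×€49.02 = €2,715,755.30.
EOQ at €48.32 = 1549.4 < 19000, so use break Q=19000: TC = 55,000×€48.32 + (55,000/19000.0)×232 + (19000.0/2)×0.22×€48.32 = €2,759,260.38.
EOQ at €47.90 = 1556.2 < 31000, so use break Q=31000: TC = 55,000×€47.90 + (55,000/31000.0)×232 + (31000.0/2)×0.22×€47.90 = €2,798,250.61.
Lowest total cost is €2,715,755.30 at Q = 2800.0.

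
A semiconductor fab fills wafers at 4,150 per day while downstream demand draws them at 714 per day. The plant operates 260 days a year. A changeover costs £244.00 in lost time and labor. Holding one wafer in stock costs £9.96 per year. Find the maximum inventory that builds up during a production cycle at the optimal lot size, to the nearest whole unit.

I_max ≈ 2,744 wafers

Annual demand D = 714 × 260 = 185,640.
Production build-up factor (1 − d/p) = 1 − 714/4,150 = 0.8280.
Q* = √(2DS / (H(1 − d/p))) = √(2 × 185,640 × 244 / (9.96 × 0.8280)).
= √(90,592,320 / 8.2464) ≈ 3314.465.
Maximum inventory = Q*(1 − d/p) = 3314.465 × 0.8280 ≈ 2744.218.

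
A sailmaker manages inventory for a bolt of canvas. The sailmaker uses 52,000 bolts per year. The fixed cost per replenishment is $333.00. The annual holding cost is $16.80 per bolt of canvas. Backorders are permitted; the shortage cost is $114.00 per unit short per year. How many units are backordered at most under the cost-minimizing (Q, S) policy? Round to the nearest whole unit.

With planned backorders, Q* = √(2DS/H) · √((H+B)/B).
√(2DS/H) = √(2 × 52,000 × 333 / 16.8) = 1435.768.
√((H+B)/B) = √((16.8+114)/114) = 1.0712.
Q* ≈ 1537.927.
S* = Q* · H/(H+B) = 1537.927 × 16.8/130.8 ≈ 197.532.

S* ≈ 198 bolts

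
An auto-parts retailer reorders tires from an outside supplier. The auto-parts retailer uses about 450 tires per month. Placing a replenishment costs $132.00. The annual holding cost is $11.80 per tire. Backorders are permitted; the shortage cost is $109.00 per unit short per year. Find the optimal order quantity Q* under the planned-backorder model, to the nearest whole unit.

Annual demand D = 450 × 12 = 5,400.
With planned backorders, Q* = √(2DS/H) · √((H+B)/B).
√(2DS/H) = √(2 × 5,400 × 132 / 11.8) = 347.582.
√((H+B)/B) = √((11.8+109)/109) = 1.0527.
Q* ≈ 365.913.

Q* ≈ 366 tires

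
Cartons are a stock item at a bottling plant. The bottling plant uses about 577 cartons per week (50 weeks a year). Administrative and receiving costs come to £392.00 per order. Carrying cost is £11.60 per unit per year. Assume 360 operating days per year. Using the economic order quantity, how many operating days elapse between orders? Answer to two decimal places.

Annual demand D = 577 × 50 = 28,850.
EOQ = √(2DS/H) = √(2 × 28,850 × 392 / 11.6) ≈ 1396.37.
Cycle time = Q*/D × 360 = 1396.37 / 28,850 × 360 ≈ 17.424 days.

T ≈ 17.42 days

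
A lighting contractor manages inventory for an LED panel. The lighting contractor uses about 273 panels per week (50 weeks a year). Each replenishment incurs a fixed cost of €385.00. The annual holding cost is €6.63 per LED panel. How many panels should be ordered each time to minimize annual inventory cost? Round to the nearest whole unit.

Annual demand D = 273 × 50 = 13,650.
EOQ = √(2DS / H) = √(2 × 13,650 × 385 / 6.63).
= √(10,510,500 / 6.63) = √1,585,294.1176 ≈ 1259.085.

Q* ≈ 1,259 panels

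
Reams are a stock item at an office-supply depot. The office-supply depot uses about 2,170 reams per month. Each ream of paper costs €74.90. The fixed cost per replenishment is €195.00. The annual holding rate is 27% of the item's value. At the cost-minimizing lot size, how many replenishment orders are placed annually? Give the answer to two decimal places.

N ≈ 36.75 orders per year

Annual demand D = 2,170 × 12 = 26,040.
Holding cost H = 0.27 × €74.90 = €20.2230 per unit per year.
The optimal lot size = √(2DS/H) = √(2 × 26,040 × 195 / 20.223) ≈ 708.65.
Orders per year = D / Q* = 26,040 / 708.65 ≈ 36.746.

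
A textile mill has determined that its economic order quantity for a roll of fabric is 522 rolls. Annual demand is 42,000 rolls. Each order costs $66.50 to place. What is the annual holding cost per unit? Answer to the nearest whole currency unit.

H ≈ $21

Invert the EOQ relation Q*² = 2DS/H.
From Q* = √(2DS/H): H = 2DS / Q*² = 2 × 42,000 × 66.5 / 522² = 20.5003.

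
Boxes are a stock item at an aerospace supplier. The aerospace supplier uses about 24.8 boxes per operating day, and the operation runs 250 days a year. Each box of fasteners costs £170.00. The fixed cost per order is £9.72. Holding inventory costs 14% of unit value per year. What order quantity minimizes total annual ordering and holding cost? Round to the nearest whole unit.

Q* ≈ 71 boxes

Annual demand D = 24.8 × 250 = 6,200.
Holding cost H = 0.14 × £170.00 = £23.8000 per unit per year.
EOQ = √(2DS / H) = √(2 × 6,200 × 9.72 / 23.8).
= √(120,528 / 23.8) = √5,064.2017 ≈ 71.163.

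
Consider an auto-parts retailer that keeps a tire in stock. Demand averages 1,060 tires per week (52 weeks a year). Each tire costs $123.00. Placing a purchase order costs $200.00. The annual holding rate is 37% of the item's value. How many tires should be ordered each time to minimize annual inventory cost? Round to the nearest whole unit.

Q* ≈ 696 tires

Annual demand D = 1,060 × 52 = 55,120.
Holding cost H = 0.37 × $123.00 = $45.5100 per unit per year.
EOQ = √(2DS / H) = √(2 × 55,120 × 200 / 45.51).
= √(22,048,000 / 45.51) = √484,464.9528 ≈ 696.035.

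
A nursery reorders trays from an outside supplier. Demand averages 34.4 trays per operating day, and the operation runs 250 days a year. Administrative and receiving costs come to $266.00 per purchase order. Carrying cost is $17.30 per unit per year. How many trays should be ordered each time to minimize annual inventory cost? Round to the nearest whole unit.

Q* ≈ 514 trays

Annual demand D = 34.4 × 250 = 8,600.
EOQ = √(2DS / H) = √(2 × 8,600 × 266 / 17.3).
= √(4,575,200 / 17.3) = √264,462.4277 ≈ 514.259.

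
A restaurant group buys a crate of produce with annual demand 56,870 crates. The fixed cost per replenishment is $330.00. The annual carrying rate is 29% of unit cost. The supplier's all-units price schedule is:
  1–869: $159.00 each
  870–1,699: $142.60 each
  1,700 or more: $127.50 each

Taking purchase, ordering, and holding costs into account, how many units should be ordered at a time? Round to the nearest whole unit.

Q* ≈ 1,700 crates

Holding cost per unit per year at price C is H = 0.29·C.
Candidates are each tier's EOQ (if it falls in that tier) and each price-break quantity.
Tier 1 ($159.00): EOQ = 902.2 exceeds tier's upper bound 869, so this tier is dominated.
EOQ at $142.60 = 952.7 (feasible in tier 2): TC = 56,870×$142.60 + (56,870/952.7)×330 + (952.7/2)×0.29×$142.60 = $8,149,059.83.
EOQ at $127.50 = 1007.5 < 1700, so use break Q=1700: TC = 56,870×$127.50 + (56,870/1700.0)×330 + (1700.0/2)×0.29×$127.50 = $7,293,393.22.
Lowest total cost is $7,293,393.22 at Q = 1700.0.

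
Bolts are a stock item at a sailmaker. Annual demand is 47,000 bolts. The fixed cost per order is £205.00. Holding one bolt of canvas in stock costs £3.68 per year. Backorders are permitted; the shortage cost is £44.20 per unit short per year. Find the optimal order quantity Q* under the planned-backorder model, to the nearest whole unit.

Q* ≈ 2,382 bolts

With planned backorders, Q* = √(2DS/H) · √((H+B)/B).
√(2DS/H) = √(2 × 47,000 × 205 / 3.68) = 2288.321.
√((H+B)/B) = √((3.68+44.2)/44.2) = 1.0408.
Q* ≈ 2381.677.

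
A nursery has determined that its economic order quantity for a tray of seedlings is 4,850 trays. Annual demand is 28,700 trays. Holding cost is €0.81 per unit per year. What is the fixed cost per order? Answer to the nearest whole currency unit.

S ≈ €332

Invert the EOQ relation Q*² = 2DS/H.
From Q* = √(2DS/H): S = Q*²H / (2D) = 4,850² × 0.81 / (2 × 28,700) = 331.9377.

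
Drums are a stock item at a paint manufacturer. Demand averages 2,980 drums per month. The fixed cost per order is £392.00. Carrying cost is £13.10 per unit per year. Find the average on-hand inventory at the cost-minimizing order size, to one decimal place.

Annual demand D = 2,980 × 12 = 35,760.
Q* = √(2DS/H) = √(2 × 35,760 × 392 / 13.1) ≈ 1462.92.
Average inventory = Q*/2 ≈ 1462.92 / 2 = 731.461.

Average inventory ≈ 731.5 drums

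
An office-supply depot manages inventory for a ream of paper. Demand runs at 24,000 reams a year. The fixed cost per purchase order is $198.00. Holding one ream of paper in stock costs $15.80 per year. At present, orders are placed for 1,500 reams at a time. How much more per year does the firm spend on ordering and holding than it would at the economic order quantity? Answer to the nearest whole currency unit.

EOQ = √(2DS/H) = √(2 × 24,000 × 198 / 15.8) ≈ 775.58.
Cost at Q* = (D/Q*)S + (Q*/2)H = √(2DSH) ≈ $12,254.11.
Cost at Q = 1,500: (24,000/1,500)×198 + (1,500/2)×15.8 = $3,168.00 + $11,850.00 = $15,018.00.
Excess = $15,018.00 − $12,254.11 = $2,763.89.

Extra cost ≈ $2,764 per year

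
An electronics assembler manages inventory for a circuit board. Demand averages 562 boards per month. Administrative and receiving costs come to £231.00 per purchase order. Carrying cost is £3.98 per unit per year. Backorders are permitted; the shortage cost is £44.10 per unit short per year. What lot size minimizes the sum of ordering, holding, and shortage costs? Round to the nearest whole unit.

Q* ≈ 924 boards

Annual demand D = 562 × 12 = 6,744.
With planned backorders, Q* = √(2DS/H) · √((H+B)/B).
√(2DS/H) = √(2 × 6,744 × 231 / 3.98) = 884.786.
√((H+B)/B) = √((3.98+44.1)/44.1) = 1.0442.
Q* ≈ 923.849.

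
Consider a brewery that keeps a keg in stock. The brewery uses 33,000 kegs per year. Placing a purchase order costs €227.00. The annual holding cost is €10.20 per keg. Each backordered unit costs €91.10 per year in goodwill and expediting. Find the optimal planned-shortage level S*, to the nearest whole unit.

S* ≈ 129 kegs

With planned backorders, Q* = √(2DS/H) · √((H+B)/B).
√(2DS/H) = √(2 × 33,000 × 227 / 10.2) = 1211.950.
√((H+B)/B) = √((10.2+91.1)/91.1) = 1.0545.
Q* ≈ 1277.999.
S* = Q* · H/(H+B) = 1277.999 × 10.2/101.3 ≈ 128.683.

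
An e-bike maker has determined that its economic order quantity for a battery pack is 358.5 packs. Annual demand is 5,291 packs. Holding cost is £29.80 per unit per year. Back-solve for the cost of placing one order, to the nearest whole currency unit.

S ≈ £362

Squaring Q* = √(2DS/H) gives Q*² = 2DS/H.
From Q* = √(2DS/H): S = Q*²H / (2D) = 358.5² × 29.8 / (2 × 5,291) = 361.9319.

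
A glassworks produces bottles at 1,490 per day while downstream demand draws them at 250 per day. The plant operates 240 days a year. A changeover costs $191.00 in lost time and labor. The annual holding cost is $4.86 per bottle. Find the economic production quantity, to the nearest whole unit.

Annual demand D = 250 × 240 = 60,000.
Production build-up factor (1 − d/p) = 1 − 250/1,490 = 0.8322.
Q* = √(2DS / (H(1 − d/p))) = √(2 × 60,000 × 191 / (4.86 × 0.8322)).
= √(22,920,000 / 4.0446) ≈ 2380.518.

Q* ≈ 2,381 bottles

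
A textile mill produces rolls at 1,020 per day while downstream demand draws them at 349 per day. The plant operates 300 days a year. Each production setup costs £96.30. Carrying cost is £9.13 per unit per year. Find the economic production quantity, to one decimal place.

Q* ≈ 1,832.3 rolls

Annual demand D = 349 × 300 = 104,700.
Production build-up factor (1 − d/p) = 1 − 349/1,020 = 0.6578.
Q* = √(2DS / (H(1 − d/p))) = √(2 × 104,700 × 96.3 / (9.13 × 0.6578)).
= √(20,165,220 / 6.0061) ≈ 1832.335.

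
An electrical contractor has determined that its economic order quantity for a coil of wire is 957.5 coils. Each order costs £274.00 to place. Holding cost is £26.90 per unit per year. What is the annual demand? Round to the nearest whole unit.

D ≈ 45,004 coils per year

The basic EOQ model gives Q* = √(2DS/H); rearrange for the unknown.
From Q* = √(2DS/H): D = Q*²H / (2S) = 957.5² × 26.9 / (2 × 274) = 45003.810.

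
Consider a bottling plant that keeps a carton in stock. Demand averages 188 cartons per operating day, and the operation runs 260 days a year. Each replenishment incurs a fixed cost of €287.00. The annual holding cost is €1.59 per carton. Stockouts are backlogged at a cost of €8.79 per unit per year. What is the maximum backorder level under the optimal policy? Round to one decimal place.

Annual demand D = 188 × 260 = 48,880.
With planned backorders, Q* = √(2DS/H) · √((H+B)/B).
√(2DS/H) = √(2 × 48,880 × 287 / 1.59) = 4200.713.
√((H+B)/B) = √((1.59+8.79)/8.79) = 1.0867.
Q* ≈ 4564.857.
S* = Q* · H/(H+B) = 4564.857 × 1.59/10.38 ≈ 699.241.

S* ≈ 699.2 cartons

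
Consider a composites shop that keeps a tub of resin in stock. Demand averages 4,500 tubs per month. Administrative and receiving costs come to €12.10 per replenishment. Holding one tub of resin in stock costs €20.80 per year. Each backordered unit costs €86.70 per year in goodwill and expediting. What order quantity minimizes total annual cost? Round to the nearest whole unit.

Annual demand D = 4,500 × 12 = 54,000.
With planned backorders, Q* = √(2DS/H) · √((H+B)/B).
√(2DS/H) = √(2 × 54,000 × 12.1 / 20.8) = 250.653.
√((H+B)/B) = √((20.8+86.7)/86.7) = 1.1135.
Q* ≈ 279.105.

Q* ≈ 279 tubs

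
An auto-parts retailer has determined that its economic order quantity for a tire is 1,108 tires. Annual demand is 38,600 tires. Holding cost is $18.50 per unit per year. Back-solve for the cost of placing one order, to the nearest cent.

Invert the EOQ relation Q*² = 2DS/H.
From Q* = √(2DS/H): S = Q*²H / (2D) = 1,108² × 18.5 / (2 × 38,600) = 294.1941.

S ≈ $294.19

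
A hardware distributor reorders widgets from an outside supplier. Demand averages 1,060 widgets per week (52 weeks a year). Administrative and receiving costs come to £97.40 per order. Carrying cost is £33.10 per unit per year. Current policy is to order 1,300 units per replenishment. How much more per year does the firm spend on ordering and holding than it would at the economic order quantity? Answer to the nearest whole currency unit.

Annual demand D = 1,060 × 52 = 55,120.
EOQ = √(2DS/H) = √(2 × 55,120 × 97.4 / 33.1) ≈ 569.55.
Cost at Q* = (D/Q*)S + (Q*/2)H = √(2DSH) ≈ £18,852.25.
Cost at Q = 1,300: (55,120/1,300)×97.4 + (1,300/2)×33.1 = £4,129.76 + £21,515.00 = £25,644.76.
Excess = £25,644.76 − £18,852.25 = £6,792.51.

Extra cost ≈ £6,793 per year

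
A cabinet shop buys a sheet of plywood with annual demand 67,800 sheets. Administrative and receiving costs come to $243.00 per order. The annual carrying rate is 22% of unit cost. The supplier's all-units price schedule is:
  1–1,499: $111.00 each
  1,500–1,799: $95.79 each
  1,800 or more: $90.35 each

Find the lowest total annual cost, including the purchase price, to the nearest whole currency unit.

TC* ≈ $6,152,772

Holding cost per unit per year at price C is H = 0.22·C.
Candidates are each tier's EOQ (if it falls in that tier) and each price-break quantity.
EOQ at $111.00 = 1161.6 (feasible in tier 1): TC = 67,800×$111.00 + (67,800/1161.6)×243 + (1161.6/2)×0.22×$111.00 = $7,554,166.50.
EOQ at $95.79 = 1250.4 < 1500, so use break Q=1500: TC = 67,800×$95.79 + (67,800/1500.0)×243 + (1500.0/2)×0.22×$95.79 = $6,521,350.95.
EOQ at $90.35 = 1287.5 < 1800, so use break Q=1800: TC = 67,800×$90.35 + (67,800/1800.0)×243 + (1800.0/2)×0.22×$90.35 = $6,152,772.30.
Lowest total cost among the candidates is at Q = 1800.0.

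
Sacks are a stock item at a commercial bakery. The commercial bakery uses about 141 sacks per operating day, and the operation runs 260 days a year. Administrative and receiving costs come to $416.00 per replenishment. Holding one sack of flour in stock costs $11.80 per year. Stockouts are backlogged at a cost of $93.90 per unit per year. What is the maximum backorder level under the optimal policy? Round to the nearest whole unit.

S* ≈ 190 sacks

Annual demand D = 141 × 260 = 36,660.
With planned backorders, Q* = √(2DS/H) · √((H+B)/B).
√(2DS/H) = √(2 × 36,660 × 416 / 11.8) = 1607.744.
√((H+B)/B) = √((11.8+93.9)/93.9) = 1.0610.
Q* ≈ 1705.774.
S* = Q* · H/(H+B) = 1705.774 × 11.8/105.7 ≈ 190.427.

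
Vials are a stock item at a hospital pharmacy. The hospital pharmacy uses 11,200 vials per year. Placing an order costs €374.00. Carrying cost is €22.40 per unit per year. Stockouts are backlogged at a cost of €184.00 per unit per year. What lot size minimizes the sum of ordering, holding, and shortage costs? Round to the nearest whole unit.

With planned backorders, Q* = √(2DS/H) · √((H+B)/B).
√(2DS/H) = √(2 × 11,200 × 374 / 22.4) = 611.555.
√((H+B)/B) = √((22.4+184)/184) = 1.0591.
Q* ≈ 647.712.

Q* ≈ 648 vials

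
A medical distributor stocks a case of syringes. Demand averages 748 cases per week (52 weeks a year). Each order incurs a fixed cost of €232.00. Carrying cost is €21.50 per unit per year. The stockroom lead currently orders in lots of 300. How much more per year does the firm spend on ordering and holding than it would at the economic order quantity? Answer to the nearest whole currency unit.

Extra cost ≈ €13,606 per year

Annual demand D = 748 × 52 = 38,896.
EOQ = √(2DS/H) = √(2 × 38,896 × 232 / 21.5) ≈ 916.20.
Cost at Q* = (D/Q*)S + (Q*/2)H = √(2DSH) ≈ €19,698.39.
Cost at Q = 300: (38,896/300)×232 + (300/2)×21.5 = €30,079.57 + €3,225.00 = €33,304.57.
Excess = €33,304.57 − €19,698.39 = €13,606.19.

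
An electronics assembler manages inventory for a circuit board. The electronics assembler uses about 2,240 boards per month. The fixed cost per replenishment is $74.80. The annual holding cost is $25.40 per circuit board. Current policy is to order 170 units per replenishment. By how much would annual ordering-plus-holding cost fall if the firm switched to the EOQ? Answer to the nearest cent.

Extra cost ≈ $3,879.78 per year

Annual demand D = 2,240 × 12 = 26,880.
EOQ = √(2DS/H) = √(2 × 26,880 × 74.8 / 25.4) ≈ 397.89.
Cost at Q* = (D/Q*)S + (Q*/2)H = √(2DSH) ≈ $10,106.42.
Cost at Q = 170: (26,880/170)×74.8 + (170/2)×25.4 = $11,827.20 + $2,159.00 = $13,986.20.
Excess = $13,986.20 − $10,106.42 = $3,879.78.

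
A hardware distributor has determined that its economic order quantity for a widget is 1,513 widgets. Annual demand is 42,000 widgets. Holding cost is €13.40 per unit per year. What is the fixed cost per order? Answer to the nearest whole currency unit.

S ≈ €365

The basic EOQ model gives Q* = √(2DS/H); rearrange for the unknown.
From Q* = √(2DS/H): S = Q*²H / (2D) = 1,513² × 13.4 / (2 × 42,000) = 365.1770.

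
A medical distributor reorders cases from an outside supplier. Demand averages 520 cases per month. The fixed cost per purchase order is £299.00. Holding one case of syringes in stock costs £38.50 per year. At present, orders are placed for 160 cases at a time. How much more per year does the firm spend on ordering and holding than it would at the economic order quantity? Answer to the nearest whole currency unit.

Annual demand D = 520 × 12 = 6,240.
EOQ = √(2DS/H) = √(2 × 6,240 × 299 / 38.5) ≈ 311.32.
Cost at Q* = (D/Q*)S + (Q*/2)H = √(2DSH) ≈ £11,985.97.
Cost at Q = 160: (6,240/160)×299 + (160/2)×38.5 = £11,661.00 + £3,080.00 = £14,741.00.
Excess = £14,741.00 − £11,985.97 = £2,755.03.

Extra cost ≈ £2,755 per year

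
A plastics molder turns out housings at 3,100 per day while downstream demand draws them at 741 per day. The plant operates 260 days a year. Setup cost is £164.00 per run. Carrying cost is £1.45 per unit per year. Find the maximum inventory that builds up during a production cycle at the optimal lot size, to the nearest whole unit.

I_max ≈ 5,759 housings

Annual demand D = 741 × 260 = 192,660.
Production build-up factor (1 − d/p) = 1 − 741/3,100 = 0.7610.
Q* = √(2DS / (H(1 − d/p))) = √(2 × 192,660 × 164 / (1.45 × 0.7610)).
= √(63,192,480 / 1.1034) ≈ 7567.729.
Maximum inventory = Q*(1 − d/p) = 7567.729 × 0.7610 ≈ 5758.798.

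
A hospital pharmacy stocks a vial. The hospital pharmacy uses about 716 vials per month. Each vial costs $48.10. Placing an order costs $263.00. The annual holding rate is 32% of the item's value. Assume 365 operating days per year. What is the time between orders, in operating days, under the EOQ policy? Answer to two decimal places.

Annual demand D = 716 × 12 = 8,592.
Holding cost H = 0.32 × $48.10 = $15.3920 per unit per year.
Q* = √(2DS/H) = √(2 × 8,592 × 263 / 15.392) ≈ 541.87.
Cycle time = Q*/D × 365 = 541.87 / 8,592 × 365 ≈ 23.019 days.

T ≈ 23.02 days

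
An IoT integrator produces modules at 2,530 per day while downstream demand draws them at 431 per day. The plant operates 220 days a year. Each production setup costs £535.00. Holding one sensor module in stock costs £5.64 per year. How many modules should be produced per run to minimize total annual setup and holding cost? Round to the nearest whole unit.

Q* ≈ 4,656 modules

Annual demand D = 431 × 220 = 94,820.
Production build-up factor (1 − d/p) = 1 − 431/2,530 = 0.8296.
Q* = √(2DS / (H(1 − d/p))) = √(2 × 94,820 × 535 / (5.64 × 0.8296)).
= √(101,457,400 / 4.6792) ≈ 4656.465.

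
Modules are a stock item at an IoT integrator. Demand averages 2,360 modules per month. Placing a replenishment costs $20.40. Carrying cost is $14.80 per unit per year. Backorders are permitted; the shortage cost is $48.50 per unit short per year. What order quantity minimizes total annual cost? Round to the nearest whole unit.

Q* ≈ 319 modules

Annual demand D = 2,360 × 12 = 28,320.
With planned backorders, Q* = √(2DS/H) · √((H+B)/B).
√(2DS/H) = √(2 × 28,320 × 20.4 / 14.8) = 279.413.
√((H+B)/B) = √((14.8+48.5)/48.5) = 1.1424.
Q* ≈ 319.210.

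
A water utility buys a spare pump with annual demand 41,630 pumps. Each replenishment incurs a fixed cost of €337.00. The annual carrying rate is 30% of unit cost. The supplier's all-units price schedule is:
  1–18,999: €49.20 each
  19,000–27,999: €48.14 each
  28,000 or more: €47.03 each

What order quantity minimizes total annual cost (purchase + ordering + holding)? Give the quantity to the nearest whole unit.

Holding cost per unit per year at price C is H = 0.30·C.
For each price level, check whether its EOQ is feasible; otherwise the best quantity at that price is the breakpoint.
EOQ at €49.20 = 1378.8 (feasible in tier 1): TC = 41,630×€49.20 + (41,630/1378.8)×337 + (1378.8/2)×0.30×€49.20 = €2,068,546.56.
EOQ at €48.14 = 1393.9 < 19000, so use break Q=19000: TC = 41,630×€48.14 + (41,630/19000.0)×337 + (19000.0/2)×0.30×€48.14 = €2,142,005.58.
EOQ at €47.03 = 1410.2 < 28000, so use break Q=28000: TC = 41,630×€47.03 + (41,630/28000.0)×337 + (28000.0/2)×0.30×€47.03 = €2,155,885.95.
Lowest total cost is €2,068,546.56 at Q = 1378.8.

Q* ≈ 1,379 pumps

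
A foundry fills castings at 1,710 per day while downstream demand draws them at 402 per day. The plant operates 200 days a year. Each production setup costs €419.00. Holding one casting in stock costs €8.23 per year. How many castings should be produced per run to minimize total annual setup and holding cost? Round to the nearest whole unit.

Q* ≈ 3,271 castings

Annual demand D = 402 × 200 = 80,400.
Production build-up factor (1 − d/p) = 1 − 402/1,710 = 0.7649.
Q* = √(2DS / (H(1 − d/p))) = √(2 × 80,400 × 419 / (8.23 × 0.7649)).
= √(67,375,200 / 6.2952) ≈ 3271.480.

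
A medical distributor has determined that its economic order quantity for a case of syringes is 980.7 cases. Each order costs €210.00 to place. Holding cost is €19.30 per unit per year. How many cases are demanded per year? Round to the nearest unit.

Invert the EOQ relation Q*² = 2DS/H.
From Q* = √(2DS/H): D = Q*²H / (2S) = 980.7² × 19.3 / (2 × 210) = 44195.736.

D ≈ 44,196 cases per year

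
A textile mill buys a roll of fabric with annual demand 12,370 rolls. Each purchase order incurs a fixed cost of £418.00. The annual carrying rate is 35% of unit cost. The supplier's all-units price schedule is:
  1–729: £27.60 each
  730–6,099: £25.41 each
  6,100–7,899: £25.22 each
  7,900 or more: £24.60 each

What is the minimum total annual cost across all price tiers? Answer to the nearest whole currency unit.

Holding cost per unit per year at price C is H = 0.35·C.
Candidates are each tier's EOQ (if it falls in that tier) and each price-break quantity.
Tier 1 (£27.60): EOQ = 1034.7 exceeds tier's upper bound 729, so this tier is dominated.
EOQ at £25.41 = 1078.3 (feasible in tier 2): TC = 12,370×£25.41 + (12,370/1078.3)×418 + (1078.3/2)×0.35×£25.41 = £323,911.83.
EOQ at £25.22 = 1082.4 < 6100, so use break Q=6100: TC = 12,370×£25.22 + (12,370/6100.0)×418 + (6100.0/2)×0.35×£25.22 = £339,741.40.
EOQ at £24.60 = 1095.9 < 7900, so use break Q=7900: TC = 12,370×£24.60 + (12,370/7900.0)×418 + (7900.0/2)×0.35×£24.60 = £338,966.01.
Lowest total cost among the candidates is at Q = 1078.3.

TC* ≈ £323,912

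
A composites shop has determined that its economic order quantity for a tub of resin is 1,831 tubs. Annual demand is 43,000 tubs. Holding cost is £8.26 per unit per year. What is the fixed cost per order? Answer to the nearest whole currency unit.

S ≈ £322

Squaring Q* = √(2DS/H) gives Q*² = 2DS/H.
From Q* = √(2DS/H): S = Q*²H / (2D) = 1,831² × 8.26 / (2 × 43,000) = 322.0018.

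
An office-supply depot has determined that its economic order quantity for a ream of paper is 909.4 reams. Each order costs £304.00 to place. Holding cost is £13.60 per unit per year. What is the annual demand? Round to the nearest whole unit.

D ≈ 18,499 reams per year

The basic EOQ model gives Q* = √(2DS/H); rearrange for the unknown.
From Q* = √(2DS/H): D = Q*²H / (2S) = 909.4² × 13.6 / (2 × 304) = 18498.871.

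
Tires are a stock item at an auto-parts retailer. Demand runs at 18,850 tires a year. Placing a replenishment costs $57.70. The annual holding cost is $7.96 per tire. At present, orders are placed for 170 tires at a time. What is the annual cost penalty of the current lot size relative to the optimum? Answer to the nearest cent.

Extra cost ≈ $2,913.35 per year

EOQ = √(2DS/H) = √(2 × 18,850 × 57.7 / 7.96) ≈ 522.76.
Cost at Q* = (D/Q*)S + (Q*/2)H = √(2DSH) ≈ $4,161.17.
Cost at Q = 170: (18,850/170)×57.7 + (170/2)×7.96 = $6,397.91 + $676.60 = $7,074.51.
Excess = $7,074.51 − $4,161.17 = $2,913.35.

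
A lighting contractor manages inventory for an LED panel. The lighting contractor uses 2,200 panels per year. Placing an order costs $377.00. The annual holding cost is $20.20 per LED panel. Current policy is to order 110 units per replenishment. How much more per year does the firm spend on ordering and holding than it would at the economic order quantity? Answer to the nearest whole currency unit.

Extra cost ≈ $2,862 per year

EOQ = √(2DS/H) = √(2 × 2,200 × 377 / 20.2) ≈ 286.56.
Cost at Q* = (D/Q*)S + (Q*/2)H = √(2DSH) ≈ $5,788.59.
Cost at Q = 110: (2,200/110)×377 + (110/2)×20.2 = $7,540.00 + $1,111.00 = $8,651.00.
Excess = $8,651.00 − $5,788.59 = $2,862.41.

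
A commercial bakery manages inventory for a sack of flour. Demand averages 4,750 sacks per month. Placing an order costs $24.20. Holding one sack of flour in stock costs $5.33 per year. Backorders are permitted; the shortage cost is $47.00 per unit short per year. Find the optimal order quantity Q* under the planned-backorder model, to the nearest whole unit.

Annual demand D = 4,750 × 12 = 57,000.
With planned backorders, Q* = √(2DS/H) · √((H+B)/B).
√(2DS/H) = √(2 × 57,000 × 24.2 / 5.33) = 719.443.
√((H+B)/B) = √((5.33+47)/47) = 1.0552.
Q* ≈ 759.142.

Q* ≈ 759 sacks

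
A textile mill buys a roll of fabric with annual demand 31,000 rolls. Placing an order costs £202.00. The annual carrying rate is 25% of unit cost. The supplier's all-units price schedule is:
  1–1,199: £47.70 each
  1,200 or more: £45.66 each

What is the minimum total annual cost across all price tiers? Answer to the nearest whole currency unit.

Holding cost per unit per year at price C is H = 0.25·C.
Candidates are each tier's EOQ (if it falls in that tier) and each price-break quantity.
EOQ at £47.70 = 1024.8 (feasible in tier 1): TC = 31,000×£47.70 + (31,000/1024.8)×202 + (1024.8/2)×0.25×£47.70 = £1,490,920.83.
EOQ at £45.66 = 1047.5 < 1200, so use break Q=1200: TC = 31,000×£45.66 + (31,000/1200.0)×202 + (1200.0/2)×0.25×£45.66 = £1,427,527.33.
Lowest total cost among the candidates is at Q = 1200.0.

TC* ≈ £1,427,527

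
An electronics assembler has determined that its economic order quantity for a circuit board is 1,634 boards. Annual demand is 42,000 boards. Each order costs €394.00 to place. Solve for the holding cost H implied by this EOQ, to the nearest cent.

H ≈ €12.40

Squaring Q* = √(2DS/H) gives Q*² = 2DS/H.
From Q* = √(2DS/H): H = 2DS / Q*² = 2 × 42,000 × 394 / 1,634² = 12.3957.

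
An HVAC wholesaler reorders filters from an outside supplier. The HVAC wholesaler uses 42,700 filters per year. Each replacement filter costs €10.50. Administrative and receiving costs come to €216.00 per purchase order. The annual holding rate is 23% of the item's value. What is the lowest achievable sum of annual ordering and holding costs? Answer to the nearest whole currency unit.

TC* ≈ €6,674

Holding cost H = 0.23 × €10.50 = €2.4150 per unit per year.
EOQ = √(2DS/H) = √(2 × 42,700 × 216 / 2.415) ≈ 2763.74.
At Q*, ordering cost (D/Q*)S equals holding cost (Q*/2)H, each = √(DSH/2).
Minimum total = √(2DSH) = √(2 × 42,700 × 216 × 2.415) ≈ 6674.433.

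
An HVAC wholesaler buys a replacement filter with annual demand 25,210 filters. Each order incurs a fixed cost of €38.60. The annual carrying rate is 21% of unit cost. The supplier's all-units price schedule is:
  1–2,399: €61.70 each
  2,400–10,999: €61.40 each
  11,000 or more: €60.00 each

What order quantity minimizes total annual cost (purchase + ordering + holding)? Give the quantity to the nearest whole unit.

Q* ≈ 388 filters

Holding cost per unit per year at price C is H = 0.21·C.
Candidates are each tier's EOQ (if it falls in that tier) and each price-break quantity.
EOQ at €61.70 = 387.6 (feasible in tier 1): TC = 25,210×€61.70 + (25,210/387.6)×38.6 + (387.6/2)×0.21×€61.70 = €1,560,478.66.
EOQ at €61.40 = 388.5 < 2400, so use break Q=2400: TC = 25,210×€61.40 + (25,210/2400.0)×38.6 + (2400.0/2)×0.21×€61.40 = €1,563,772.26.
EOQ at €60.00 = 393.0 < 11000, so use break Q=11000: TC = 25,210×€60.00 + (25,210/11000.0)×38.6 + (11000.0/2)×0.21×€60.00 = €1,581,988.46.
Lowest total cost is €1,560,478.66 at Q = 387.6.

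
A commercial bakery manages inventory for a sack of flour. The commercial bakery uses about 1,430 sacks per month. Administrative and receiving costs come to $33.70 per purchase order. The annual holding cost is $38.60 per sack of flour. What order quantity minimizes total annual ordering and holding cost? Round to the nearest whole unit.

Annual demand D = 1,430 × 12 = 17,160.
EOQ = √(2DS / H) = √(2 × 17,160 × 33.7 / 38.6).
= √(1,156,584 / 38.6) = √29,963.3161 ≈ 173.099.

Q* ≈ 173 sacks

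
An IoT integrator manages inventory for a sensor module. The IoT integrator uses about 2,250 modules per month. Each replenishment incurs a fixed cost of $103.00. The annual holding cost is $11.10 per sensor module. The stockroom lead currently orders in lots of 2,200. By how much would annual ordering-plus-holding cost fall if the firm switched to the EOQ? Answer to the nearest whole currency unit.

Annual demand D = 2,250 × 12 = 27,000.
EOQ = √(2DS/H) = √(2 × 27,000 × 103 / 11.1) ≈ 707.87.
Cost at Q* = (D/Q*)S + (Q*/2)H = √(2DSH) ≈ $7,857.37.
Cost at Q = 2,200: (27,000/2,200)×103 + (2,200/2)×11.1 = $1,264.09 + $12,210.00 = $13,474.09.
Excess = $13,474.09 − $7,857.37 = $5,616.72.

Extra cost ≈ $5,617 per year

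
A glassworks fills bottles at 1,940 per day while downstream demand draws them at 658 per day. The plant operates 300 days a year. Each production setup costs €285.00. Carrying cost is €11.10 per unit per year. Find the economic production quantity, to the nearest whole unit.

Annual demand D = 658 × 300 = 197,400.
Production build-up factor (1 − d/p) = 1 − 658/1,940 = 0.6608.
Q* = √(2DS / (H(1 − d/p))) = √(2 × 197,400 × 285 / (11.1 × 0.6608)).
= √(112,518,000 / 7.3352) ≈ 3916.574.

Q* ≈ 3,917 bottles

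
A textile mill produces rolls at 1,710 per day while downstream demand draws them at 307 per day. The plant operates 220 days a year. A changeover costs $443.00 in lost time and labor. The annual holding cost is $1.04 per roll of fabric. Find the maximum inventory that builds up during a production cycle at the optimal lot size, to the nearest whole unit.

Annual demand D = 307 × 220 = 67,540.
Production build-up factor (1 − d/p) = 1 − 307/1,710 = 0.8205.
Q* = √(2DS / (H(1 − d/p))) = √(2 × 67,540 × 443 / (1.04 × 0.8205)).
= √(59,840,440 / 0.8533) ≈ 8374.327.
Maximum inventory = Q*(1 − d/p) = 8374.327 × 0.8205 ≈ 6870.866.

I_max ≈ 6,871 rolls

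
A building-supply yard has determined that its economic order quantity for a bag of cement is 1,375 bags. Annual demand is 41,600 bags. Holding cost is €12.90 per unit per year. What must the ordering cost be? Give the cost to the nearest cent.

S ≈ €293.14

The basic EOQ model gives Q* = √(2DS/H); rearrange for the unknown.
From Q* = √(2DS/H): S = Q*²H / (2D) = 1,375² × 12.9 / (2 × 41,600) = 293.1378.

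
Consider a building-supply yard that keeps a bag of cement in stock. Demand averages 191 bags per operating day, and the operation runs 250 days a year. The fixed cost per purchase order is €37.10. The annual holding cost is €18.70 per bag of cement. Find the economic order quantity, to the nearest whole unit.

Annual demand D = 191 × 250 = 47,750.
EOQ = √(2DS / H) = √(2 × 47,750 × 37.1 / 18.7).
= √(3,543,050 / 18.7) = √189,467.9144 ≈ 435.279.

Q* ≈ 435 bags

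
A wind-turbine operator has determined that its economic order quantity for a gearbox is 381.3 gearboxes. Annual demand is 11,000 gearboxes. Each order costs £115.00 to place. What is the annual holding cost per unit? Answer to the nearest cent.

H ≈ £17.40

Invert the EOQ relation Q*² = 2DS/H.
From Q* = √(2DS/H): H = 2DS / Q*² = 2 × 11,000 × 115 / 381.3² = 17.4015.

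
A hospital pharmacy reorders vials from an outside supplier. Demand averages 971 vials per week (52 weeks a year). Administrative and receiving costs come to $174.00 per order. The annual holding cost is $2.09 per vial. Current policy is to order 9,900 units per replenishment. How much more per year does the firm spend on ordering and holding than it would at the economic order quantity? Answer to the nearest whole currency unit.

Annual demand D = 971 × 52 = 50,492.
EOQ = √(2DS/H) = √(2 × 50,492 × 174 / 2.09) ≈ 2899.53.
Cost at Q* = (D/Q*)S + (Q*/2)H = √(2DSH) ≈ $6,060.02.
Cost at Q = 9,900: (50,492/9,900)×174 + (9,900/2)×2.09 = $887.44 + $10,345.50 = $11,232.94.
Excess = $11,232.94 − $6,060.02 = $5,172.92.

Extra cost ≈ $5,173 per year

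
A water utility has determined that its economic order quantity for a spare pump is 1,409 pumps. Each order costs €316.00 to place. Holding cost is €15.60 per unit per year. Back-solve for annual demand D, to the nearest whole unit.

Squaring Q* = √(2DS/H) gives Q*² = 2DS/H.
From Q* = √(2DS/H): D = Q*²H / (2S) = 1,409² × 15.6 / (2 × 316) = 49003.772.

D ≈ 49,004 pumps per year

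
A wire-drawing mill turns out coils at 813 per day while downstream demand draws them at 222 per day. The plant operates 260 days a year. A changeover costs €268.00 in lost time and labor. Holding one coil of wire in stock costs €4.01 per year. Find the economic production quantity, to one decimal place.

Q* ≈ 3,257.8 coils

Annual demand D = 222 × 260 = 57,720.
Production build-up factor (1 − d/p) = 1 − 222/813 = 0.7269.
Q* = √(2DS / (H(1 − d/p))) = √(2 × 57,720 × 268 / (4.01 × 0.7269)).
= √(30,937,920 / 2.915) ≈ 3257.804.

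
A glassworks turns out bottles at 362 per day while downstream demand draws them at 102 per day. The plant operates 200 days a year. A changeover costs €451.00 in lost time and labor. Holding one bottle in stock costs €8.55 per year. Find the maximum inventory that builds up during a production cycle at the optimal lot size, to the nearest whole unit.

I_max ≈ 1,243 bottles

Annual demand D = 102 × 200 = 20,400.
Production build-up factor (1 − d/p) = 1 − 102/362 = 0.7182.
Q* = √(2DS / (H(1 − d/p))) = √(2 × 20,400 × 451 / (8.55 × 0.7182)).
= √(18,400,800 / 6.1409) ≈ 1731.023.
Maximum inventory = Q*(1 − d/p) = 1731.023 × 0.7182 ≈ 1243.276.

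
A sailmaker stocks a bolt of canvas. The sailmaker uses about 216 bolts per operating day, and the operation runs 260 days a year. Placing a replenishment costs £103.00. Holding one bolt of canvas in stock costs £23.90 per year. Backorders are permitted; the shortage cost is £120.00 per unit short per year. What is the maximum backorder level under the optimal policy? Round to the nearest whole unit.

Annual demand D = 216 × 260 = 56,160.
With planned backorders, Q* = √(2DS/H) · √((H+B)/B).
√(2DS/H) = √(2 × 56,160 × 103 / 23.9) = 695.742.
√((H+B)/B) = √((23.9+120)/120) = 1.0951.
Q* ≈ 761.882.
S* = Q* · H/(H+B) = 761.882 × 23.9/143.9 ≈ 126.539.

S* ≈ 127 bolts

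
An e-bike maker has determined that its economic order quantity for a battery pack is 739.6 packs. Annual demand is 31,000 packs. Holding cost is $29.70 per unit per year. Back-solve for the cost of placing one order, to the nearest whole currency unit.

The basic EOQ model gives Q* = √(2DS/H); rearrange for the unknown.
From Q* = √(2DS/H): S = Q*²H / (2D) = 739.6² × 29.7 / (2 × 31,000) = 262.0346.

S ≈ $262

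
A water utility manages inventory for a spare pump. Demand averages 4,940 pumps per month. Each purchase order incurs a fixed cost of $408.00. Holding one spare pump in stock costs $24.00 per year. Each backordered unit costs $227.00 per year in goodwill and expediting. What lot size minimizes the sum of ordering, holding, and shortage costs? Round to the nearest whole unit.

Q* ≈ 1,493 pumps

Annual demand D = 4,940 × 12 = 59,280.
With planned backorders, Q* = √(2DS/H) · √((H+B)/B).
√(2DS/H) = √(2 × 59,280 × 408 / 24) = 1419.690.
√((H+B)/B) = √((24+227)/227) = 1.0515.
Q* ≈ 1492.855.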